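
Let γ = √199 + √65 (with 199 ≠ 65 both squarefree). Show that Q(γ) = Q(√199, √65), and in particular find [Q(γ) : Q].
[Q(γ) : Q] = 4 (equivalently, Q(γ) = Q(√199, √65))

Obviously Q(γ) ⊆ Q(√199, √65), and [Q(√199, √65):Q] = 4 (since 199, 65 are distinct squarefree integers > 1 with 12935 not a perfect square). To show equality we compute the minimal polynomial of γ. From γ = √199 + √65: γ^2 = 199 + 2√(12935) + 65 = 264 + 2√(12935), so γ^2 - 264 = 2√(12935); squaring, (γ^2 - 264)^2 = 4·12935, i.e. γ^4 - 528γ^2 + 69696 - 51740 = 0, i.e. γ^4 - 528γ^2 + 17956 = 0. So γ is a root of x^4 - 528x^2 + 17956. This polynomial is irreducible over Q: it has no rational root (each ±√199 ± √65 is irrational), and any factorization into two quadratics over Q would force √(12935) ∈ Q (pairing opposite roots) or √199, √65 ∈ Q (other pairings), all impossible. Hence [Q(γ):Q] = 4 = [Q(√199, √65):Q], so Q(γ) = Q(√199, √65).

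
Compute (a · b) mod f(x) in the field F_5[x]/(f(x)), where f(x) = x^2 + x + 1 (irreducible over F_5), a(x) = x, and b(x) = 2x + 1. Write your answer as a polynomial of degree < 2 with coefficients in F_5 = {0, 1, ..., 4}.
a · b ≡ 4x + 3 (mod f(x))

Multiply in F_5[x]: a(x)·b(x) = (x)·(2x + 1) = 2x^2 + x. This has degree ≥ 2, so divide by f(x) over F_5: 2x^2 + x = (2)·(x^2 + x + 1) + (4x + 3). Hence a·b ≡ 4x + 3 (mod f). (F_5[x]/(f) is a field with 5^2 = 25 elements since f is irreducible of degree 2.)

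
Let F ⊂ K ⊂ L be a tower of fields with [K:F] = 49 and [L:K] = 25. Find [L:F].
[L:F] = 1225

The tower law says that for any tower of field extensions F ⊂ K ⊂ L with finite degrees, [L:F] = [L:K] · [K:F]. Here this gives [L:F] = 25 · 49 = 1225.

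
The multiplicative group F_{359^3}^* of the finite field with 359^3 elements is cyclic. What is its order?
|F_{359^3}^*| = 46268278

F_{359^3} has 359^3 = 46268279 elements; its multiplicative group consists of all nonzero elements, so |F_{359^3}^*| = 46268279 - 1 = 46268278. (It is cyclic since any finite subgroup of the multiplicative group of a field is cyclic.)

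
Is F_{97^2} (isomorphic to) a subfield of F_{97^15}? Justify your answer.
No: F_{97^2} is not a subfield of F_{97^15}

F_{p^m} embeds in F_{p^n} iff m | n. Here 2 ∤ 15 (since 15 = 7·2 + 1 with remainder 1 ≠ 0), so F_{97^2} is not a subfield of F_{97^15}. Equivalently: if it were, the tower law would give 2 = [F_{97^2}:F_97] dividing [F_{97^15}:F_97] = 15, contradiction.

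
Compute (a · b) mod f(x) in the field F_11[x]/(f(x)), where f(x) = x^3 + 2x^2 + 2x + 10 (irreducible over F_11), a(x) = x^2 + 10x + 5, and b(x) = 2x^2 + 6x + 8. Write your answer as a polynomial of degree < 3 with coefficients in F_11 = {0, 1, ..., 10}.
a · b ≡ 8x^2 + 2x + 7 (mod f(x))

Multiply in F_11[x]: a(x)·b(x) = (x^2 + 10x + 5)·(2x^2 + 6x + 8) = 2x^4 + 4x^3 + x^2 + 7. This has degree ≥ 3, so divide by f(x) over F_11: 2x^4 + 4x^3 + x^2 + 7 = (2x)·(x^3 + 2x^2 + 2x + 10) + (8x^2 + 2x + 7). Hence a·b ≡ 8x^2 + 2x + 7 (mod f). (F_11[x]/(f) is a field with 11^3 = 1331 elements since f is irreducible of degree 3.)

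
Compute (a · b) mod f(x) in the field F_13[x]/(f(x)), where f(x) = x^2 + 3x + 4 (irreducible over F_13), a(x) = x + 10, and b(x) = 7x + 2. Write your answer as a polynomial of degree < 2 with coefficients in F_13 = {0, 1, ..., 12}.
a · b ≡ 12x + 5 (mod f(x))

Multiply in F_13[x]: a(x)·b(x) = (x + 10)·(7x + 2) = 7x^2 + 7x + 7. This has degree ≥ 2, so divide by f(x) over F_13: 7x^2 + 7x + 7 = (7)·(x^2 + 3x + 4) + (12x + 5). Hence a·b ≡ 12x + 5 (mod f). (F_13[x]/(f) is a field with 13^2 = 169 elements since f is irreducible of degree 2.)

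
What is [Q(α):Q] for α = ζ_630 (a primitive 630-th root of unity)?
[Q(α):Q] = 144

The minimal polynomial of ζ_630 over Q is the 630-th cyclotomic polynomial Φ_630(x), which is irreducible over Q and has degree φ(630) = 144. Hence [Q(α):Q] = φ(630) = 144.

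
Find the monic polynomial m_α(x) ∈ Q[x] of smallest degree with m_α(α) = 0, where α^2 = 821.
m_α(x) = x^2 - 821

α satisfies α^2 - 821 = 0, so x^2 - 821 annihilates α. Since d = 821 is squarefree and ≠ 1, it is not a perfect square in Q, so x^2 - 821 has no rational root and is therefore irreducible over Q (a degree-2 polynomial over a field is irreducible iff it has no root). Hence m_α(x) = x^2 - 821.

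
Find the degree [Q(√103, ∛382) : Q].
[Q(√103, ∛382) : Q] = 6

Let L = Q(√103, ∛382). Since Q(√103) ⊂ L and [Q(√103):Q] = 2, the tower law gives 2 | [L:Q]. Likewise Q(∛382) ⊂ L with [Q(∛382):Q] = 3 (because 382 is not a perfect cube), so 3 | [L:Q]. As gcd(2,3) = 1, [L:Q] is divisible by 6. Conversely L is generated over Q by √103 and ∛382, so [L:Q] ≤ 2·3 = 6. Therefore [Q(√103, ∛382) : Q] = 6.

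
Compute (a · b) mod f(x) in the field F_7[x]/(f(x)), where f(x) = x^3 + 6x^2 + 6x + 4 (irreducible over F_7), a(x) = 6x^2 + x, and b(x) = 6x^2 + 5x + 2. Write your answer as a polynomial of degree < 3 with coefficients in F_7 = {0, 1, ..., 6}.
a · b ≡ 6x^2 + 6 (mod f(x))

Multiply in F_7[x]: a(x)·b(x) = (6x^2 + x)·(6x^2 + 5x + 2) = x^4 + x^3 + 3x^2 + 2x. This has degree ≥ 3, so divide by f(x) over F_7: x^4 + x^3 + 3x^2 + 2x = (x + 2)·(x^3 + 6x^2 + 6x + 4) + (6x^2 + 6). Hence a·b ≡ 6x^2 + 6 (mod f). (F_7[x]/(f) is a field with 7^3 = 343 elements since f is irreducible of degree 3.)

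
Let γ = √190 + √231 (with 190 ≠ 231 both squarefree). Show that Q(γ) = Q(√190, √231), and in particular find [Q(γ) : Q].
[Q(γ) : Q] = 4 (equivalently, Q(γ) = Q(√190, √231))

Obviously Q(γ) ⊆ Q(√190, √231), and [Q(√190, √231):Q] = 4 (since 190, 231 are distinct squarefree integers > 1 with 43890 not a perfect square). To show equality we compute the minimal polynomial of γ. From γ = √190 + √231: γ^2 = 190 + 2√(43890) + 231 = 421 + 2√(43890), so γ^2 - 421 = 2√(43890); squaring, (γ^2 - 421)^2 = 4·43890, i.e. γ^4 - 842γ^2 + 177241 - 175560 = 0, i.e. γ^4 - 842γ^2 + 1681 = 0. So γ is a root of x^4 - 842x^2 + 1681. This polynomial is irreducible over Q: it has no rational root (each ±√190 ± √231 is irrational), and any factorization into two quadratics over Q would force √(43890) ∈ Q (pairing opposite roots) or √190, √231 ∈ Q (other pairings), all impossible. Hence [Q(γ):Q] = 4 = [Q(√190, √231):Q], so Q(γ) = Q(√190, √231).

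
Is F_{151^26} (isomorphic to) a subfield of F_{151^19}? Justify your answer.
No: F_{151^26} is not a subfield of F_{151^19}

F_{p^m} embeds in F_{p^n} iff m | n. Here 26 ∤ 19 (since 19 = 0·26 + 19 with remainder 19 ≠ 0), so F_{151^26} is not a subfield of F_{151^19}. Equivalently: if it were, the tower law would give 26 = [F_{151^26}:F_151] dividing [F_{151^19}:F_151] = 19, contradiction.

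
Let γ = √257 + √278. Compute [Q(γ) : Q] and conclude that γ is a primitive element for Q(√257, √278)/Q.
[Q(γ) : Q] = 4 (equivalently, Q(γ) = Q(√257, √278))

Obviously Q(γ) ⊆ Q(√257, √278), and [Q(√257, √278):Q] = 4 (since 257, 278 are distinct squarefree integers > 1 with 71446 not a perfect square). To show equality we compute the minimal polynomial of γ. From γ = √257 + √278: γ^2 = 257 + 2√(71446) + 278 = 535 + 2√(71446), so γ^2 - 535 = 2√(71446); squaring, (γ^2 - 535)^2 = 4·71446, i.e. γ^4 - 1070γ^2 + 286225 - 285784 = 0, i.e. γ^4 - 1070γ^2 + 441 = 0. So γ is a root of x^4 - 1070x^2 + 441. This polynomial is irreducible over Q: it has no rational root (each ±√257 ± √278 is irrational), and any factorization into two quadratics over Q would force √(71446) ∈ Q (pairing opposite roots) or √257, √278 ∈ Q (other pairings), all impossible. Hence [Q(γ):Q] = 4 = [Q(√257, √278):Q], so Q(γ) = Q(√257, √278).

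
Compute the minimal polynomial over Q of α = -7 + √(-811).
m_α(x) = x^2 + 14x + 860

From α + 7 = √(-811), squaring gives (α + 7)^2 = -811, i.e. α^2 + 14α + 49 = -811, so α^2 + 14α + 860 = 0. The discriminant of x^2 + 14x + 860 is (14)^2 - 4·(860) = 196 - 3440 = -3244, and 4·(-811) is not a perfect square in Q since -811 is squarefree and ≠ 1. Hence x^2 + 14x + 860 is irreducible over Q and is the minimal polynomial of α.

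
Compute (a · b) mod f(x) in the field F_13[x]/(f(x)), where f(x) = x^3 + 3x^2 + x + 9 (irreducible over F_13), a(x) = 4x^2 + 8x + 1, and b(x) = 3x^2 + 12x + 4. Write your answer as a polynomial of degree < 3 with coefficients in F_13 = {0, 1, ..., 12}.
a · b ≡ 8x^2 + 4x + 5 (mod f(x))

Multiply in F_13[x]: a(x)·b(x) = (4x^2 + 8x + 1)·(3x^2 + 12x + 4) = 12x^4 + 7x^3 + 11x^2 + 5x + 4. This has degree ≥ 3, so divide by f(x) over F_13: 12x^4 + 7x^3 + 11x^2 + 5x + 4 = (12x + 10)·(x^3 + 3x^2 + x + 9) + (8x^2 + 4x + 5). Hence a·b ≡ 8x^2 + 4x + 5 (mod f). (F_13[x]/(f) is a field with 13^3 = 2197 elements since f is irreducible of degree 3.)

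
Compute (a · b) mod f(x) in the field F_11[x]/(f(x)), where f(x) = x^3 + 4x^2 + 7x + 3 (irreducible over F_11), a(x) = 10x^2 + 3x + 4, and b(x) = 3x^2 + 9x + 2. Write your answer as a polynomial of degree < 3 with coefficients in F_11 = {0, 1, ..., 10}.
a · b ≡ 10x^2 + 5 (mod f(x))

Multiply in F_11[x]: a(x)·b(x) = (10x^2 + 3x + 4)·(3x^2 + 9x + 2) = 8x^4 + 4x^2 + 9x + 8. This has degree ≥ 3, so divide by f(x) over F_11: 8x^4 + 4x^2 + 9x + 8 = (8x + 1)·(x^3 + 4x^2 + 7x + 3) + (10x^2 + 5). Hence a·b ≡ 10x^2 + 5 (mod f). (F_11[x]/(f) is a field with 11^3 = 1331 elements since f is irreducible of degree 3.)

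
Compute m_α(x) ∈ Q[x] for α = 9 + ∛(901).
m_α(x) = x^3 - 27x^2 + 243x - 1630

Set β = α - 9 = ∛(901), so β^3 = 901. Then (α - 9)^3 - 901 = 0, i.e. α is a root of g(x) = (x - 9)^3 - 901 = x^3 - 27x^2 + 243x - 1630. Since g(x) = h(x - 9) where h(x) = x^3 - 901, and h is irreducible over Q (because 901 is not a perfect cube, so h has no rational root, and a monic cubic with no rational root is irreducible), g is also irreducible (irreducibility is preserved under the substitution x → x - 9). Hence m_α(x) = x^3 - 27x^2 + 243x - 1630.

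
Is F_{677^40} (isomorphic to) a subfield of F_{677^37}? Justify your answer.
No: F_{677^40} is not a subfield of F_{677^37}

F_{p^m} embeds in F_{p^n} iff m | n. Here 40 ∤ 37 (since 37 = 0·40 + 37 with remainder 37 ≠ 0), so F_{677^40} is not a subfield of F_{677^37}. Equivalently: if it were, the tower law would give 40 = [F_{677^40}:F_677] dividing [F_{677^37}:F_677] = 37, contradiction.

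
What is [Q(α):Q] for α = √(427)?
[Q(α):Q] = 2

[Q(α):Q] equals the degree of the minimal polynomial of α. Here α^2 = 427 and x^2 - 427 is irreducible (d = 427 is squarefree, ≠ 1, hence not a square), so deg(m_α) = 2. Thus [Q(α):Q] = 2.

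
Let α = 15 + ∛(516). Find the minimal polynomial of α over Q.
m_α(x) = x^3 - 45x^2 + 675x - 3891

Set β = α - 15 = ∛(516), so β^3 = 516. Then (α - 15)^3 - 516 = 0, i.e. α is a root of g(x) = (x - 15)^3 - 516 = x^3 - 45x^2 + 675x - 3891. Since g(x) = h(x - 15) where h(x) = x^3 - 516, and h is irreducible over Q (because 516 is not a perfect cube, so h has no rational root, and a monic cubic with no rational root is irreducible), g is also irreducible (irreducibility is preserved under the substitution x → x - 15). Hence m_α(x) = x^3 - 45x^2 + 675x - 3891.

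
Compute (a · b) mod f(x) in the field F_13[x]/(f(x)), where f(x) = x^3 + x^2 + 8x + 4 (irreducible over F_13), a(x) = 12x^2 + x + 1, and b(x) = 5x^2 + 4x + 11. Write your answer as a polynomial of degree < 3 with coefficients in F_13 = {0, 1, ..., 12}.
a · b ≡ 6x^2 (mod f(x))

Multiply in F_13[x]: a(x)·b(x) = (12x^2 + x + 1)·(5x^2 + 4x + 11) = 8x^4 + x^3 + 11x^2 + 2x + 11. This has degree ≥ 3, so divide by f(x) over F_13: 8x^4 + x^3 + 11x^2 + 2x + 11 = (8x + 6)·(x^3 + x^2 + 8x + 4) + (6x^2). Hence a·b ≡ 6x^2 (mod f). (F_13[x]/(f) is a field with 13^3 = 2197 elements since f is irreducible of degree 3.)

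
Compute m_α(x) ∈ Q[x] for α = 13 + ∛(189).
m_α(x) = x^3 - 39x^2 + 507x - 2386

Set β = α - 13 = ∛(189), so β^3 = 189. Then (α - 13)^3 - 189 = 0, i.e. α is a root of g(x) = (x - 13)^3 - 189 = x^3 - 39x^2 + 507x - 2386. Since g(x) = h(x - 13) where h(x) = x^3 - 189, and h is irreducible over Q (because 189 is not a perfect cube, so h has no rational root, and a monic cubic with no rational root is irreducible), g is also irreducible (irreducibility is preserved under the substitution x → x - 13). Hence m_α(x) = x^3 - 39x^2 + 507x - 2386.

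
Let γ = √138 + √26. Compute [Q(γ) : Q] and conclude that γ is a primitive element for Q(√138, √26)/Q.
[Q(γ) : Q] = 4 (equivalently, Q(γ) = Q(√138, √26))

Obviously Q(γ) ⊆ Q(√138, √26), and [Q(√138, √26):Q] = 4 (since 138, 26 are distinct squarefree integers > 1 with 3588 not a perfect square). To show equality we compute the minimal polynomial of γ. From γ = √138 + √26: γ^2 = 138 + 2√(3588) + 26 = 164 + 2√(3588), so γ^2 - 164 = 2√(3588); squaring, (γ^2 - 164)^2 = 4·3588, i.e. γ^4 - 328γ^2 + 26896 - 14352 = 0, i.e. γ^4 - 328γ^2 + 12544 = 0. So γ is a root of x^4 - 328x^2 + 12544. This polynomial is irreducible over Q: it has no rational root (each ±√138 ± √26 is irrational), and any factorization into two quadratics over Q would force √(3588) ∈ Q (pairing opposite roots) or √138, √26 ∈ Q (other pairings), all impossible. Hence [Q(γ):Q] = 4 = [Q(√138, √26):Q], so Q(γ) = Q(√138, √26).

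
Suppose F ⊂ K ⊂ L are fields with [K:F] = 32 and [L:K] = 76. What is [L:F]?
[L:F] = 2432

The tower law says that for any tower of field extensions F ⊂ K ⊂ L with finite degrees, [L:F] = [L:K] · [K:F]. Here this gives [L:F] = 76 · 32 = 2432.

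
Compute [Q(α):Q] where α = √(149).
[Q(α):Q] = 2

[Q(α):Q] equals the degree of the minimal polynomial of α. Here α^2 = 149 and x^2 - 149 is irreducible (d = 149 is squarefree, ≠ 1, hence not a square), so deg(m_α) = 2. Thus [Q(α):Q] = 2.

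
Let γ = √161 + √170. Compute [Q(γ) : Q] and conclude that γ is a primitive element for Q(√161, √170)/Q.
[Q(γ) : Q] = 4 (equivalently, Q(γ) = Q(√161, √170))

Obviously Q(γ) ⊆ Q(√161, √170), and [Q(√161, √170):Q] = 4 (since 161, 170 are distinct squarefree integers > 1 with 27370 not a perfect square). To show equality we compute the minimal polynomial of γ. From γ = √161 + √170: γ^2 = 161 + 2√(27370) + 170 = 331 + 2√(27370), so γ^2 - 331 = 2√(27370); squaring, (γ^2 - 331)^2 = 4·27370, i.e. γ^4 - 662γ^2 + 109561 - 109480 = 0, i.e. γ^4 - 662γ^2 + 81 = 0. So γ is a root of x^4 - 662x^2 + 81. This polynomial is irreducible over Q: it has no rational root (each ±√161 ± √170 is irrational), and any factorization into two quadratics over Q would force √(27370) ∈ Q (pairing opposite roots) or √161, √170 ∈ Q (other pairings), all impossible. Hence [Q(γ):Q] = 4 = [Q(√161, √170):Q], so Q(γ) = Q(√161, √170).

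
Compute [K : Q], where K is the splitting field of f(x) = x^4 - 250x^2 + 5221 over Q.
[K : Q] = 4

Solving the quadratic in x^2: x^2 = (250 ± √(250^2 - 4·5221))/2 = (250 ± √41616)/2 = (250 ± 204)/2, giving x^2 = 227 or x^2 = 23. So f(x) = (x^2 - 227)(x^2 - 23) and the roots of f are ±√227, ±√23. Hence the splitting field is K = Q(√227, √23). Since 227 and 23 are distinct squarefree integers > 1, their product 5221 is not a perfect square, so √23 ∉ Q(√227). By the tower law [K:Q] = [Q(√227,√23):Q(√227)] · [Q(√227):Q] = 2 · 2 = 4.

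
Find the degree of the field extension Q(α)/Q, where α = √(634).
[Q(α):Q] = 2

[Q(α):Q] equals the degree of the minimal polynomial of α. Here α^2 = 634 and x^2 - 634 is irreducible (d = 634 is squarefree, ≠ 1, hence not a square), so deg(m_α) = 2. Thus [Q(α):Q] = 2.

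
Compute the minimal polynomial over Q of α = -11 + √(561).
m_α(x) = x^2 + 22x - 440

From α + 11 = √(561), squaring gives (α + 11)^2 = 561, i.e. α^2 + 22α + 121 = 561, so α^2 + 22α - 440 = 0. The discriminant of x^2 + 22x - 440 is (22)^2 - 4·(-440) = 484 + 1760 = 2244, and 4·(561) is not a perfect square in Q since 561 is squarefree and ≠ 1. Hence x^2 + 22x - 440 is irreducible over Q and is the minimal polynomial of α.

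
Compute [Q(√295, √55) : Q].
[Q(√295, √55) : Q] = 4

[Q(√295):Q] = 2 (min poly x^2 - 295, irreducible since 295 is squarefree > 1). For the top step, suppose √55 ∈ Q(√295), say √55 = c + d√295 with c, d ∈ Q. Squaring: 55 = c^2 + 295d^2 + 2cd√295. Since √295 ∉ Q this forces 2cd = 0. If d = 0 then √55 = c ∈ Q, contradicting 55 squarefree > 1. If c = 0 then 55 = 295d^2, so 295·55 = (295d)^2 is a perfect square in Q — but 295·55 = 16225 is not a perfect square (since 295 and 55 are distinct squarefree integers). Contradiction. Hence √55 ∉ Q(√295), so x^2 - 55 stays irreducible over Q(√295) and [Q(√295, √55) : Q(√295)] = 2. By the tower law, [Q(√295, √55) : Q] = 2 · 2 = 4.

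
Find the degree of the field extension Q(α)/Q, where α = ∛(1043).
[Q(α):Q] = 3

The minimal polynomial of α is x^3 - 1043, irreducible over Q since 1043 is not a perfect cube (so x^3 - 1043 has no rational root). Hence [Q(α):Q] = deg(m_α) = 3.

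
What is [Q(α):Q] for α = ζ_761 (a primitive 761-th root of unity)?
[Q(α):Q] = 760

The minimal polynomial of ζ_761 over Q is the 761-th cyclotomic polynomial Φ_761(x), which is irreducible over Q and has degree φ(761) = 760. Hence [Q(α):Q] = φ(761) = 760.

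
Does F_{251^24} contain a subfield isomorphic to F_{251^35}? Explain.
No: F_{251^35} is not a subfield of F_{251^24}

F_{p^m} embeds in F_{p^n} iff m | n. Here 35 ∤ 24 (since 24 = 0·35 + 24 with remainder 24 ≠ 0), so F_{251^35} is not a subfield of F_{251^24}. Equivalently: if it were, the tower law would give 35 = [F_{251^35}:F_251] dividing [F_{251^24}:F_251] = 24, contradiction.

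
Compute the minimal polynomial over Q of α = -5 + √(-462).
m_α(x) = x^2 + 10x + 487

From α + 5 = √(-462), squaring gives (α + 5)^2 = -462, i.e. α^2 + 10α + 25 = -462, so α^2 + 10α + 487 = 0. The discriminant of x^2 + 10x + 487 is (10)^2 - 4·(487) = 100 - 1948 = -1848, and 4·(-462) is not a perfect square in Q since -462 is squarefree and ≠ 1. Hence x^2 + 10x + 487 is irreducible over Q and is the minimal polynomial of α.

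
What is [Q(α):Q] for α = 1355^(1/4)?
[Q(α):Q] = 4

α is a root of x^4 - 1355. By Eisenstein's criterion at the prime p = 5 (which divides the constant term 1355 but p^2 = 25 does not, since 1355 is squarefree), x^4 - 1355 is irreducible over Q. Hence [Q(α):Q] = 4.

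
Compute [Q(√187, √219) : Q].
[Q(√187, √219) : Q] = 4

[Q(√187):Q] = 2 (min poly x^2 - 187, irreducible since 187 is squarefree > 1). For the top step, suppose √219 ∈ Q(√187), say √219 = c + d√187 with c, d ∈ Q. Squaring: 219 = c^2 + 187d^2 + 2cd√187. Since √187 ∉ Q this forces 2cd = 0. If d = 0 then √219 = c ∈ Q, contradicting 219 squarefree > 1. If c = 0 then 219 = 187d^2, so 187·219 = (187d)^2 is a perfect square in Q — but 187·219 = 40953 is not a perfect square (since 187 and 219 are distinct squarefree integers). Contradiction. Hence √219 ∉ Q(√187), so x^2 - 219 stays irreducible over Q(√187) and [Q(√187, √219) : Q(√187)] = 2. By the tower law, [Q(√187, √219) : Q] = 2 · 2 = 4.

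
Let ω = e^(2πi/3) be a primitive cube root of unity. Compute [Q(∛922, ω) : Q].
[Q(∛922, ω) : Q] = 6

[Q(∛922):Q] = 3 (min poly x^3 - 922, irreducible since 922 is not a perfect cube). [Q(ω):Q] = 2 (min poly x^2 + x + 1). Since Q(∛922) ⊂ R and ω ∉ R, we have ω ∉ Q(∛922), so x^2 + x + 1 remains irreducible over Q(∛922) and [Q(∛922, ω) : Q(∛922)] = 2. By the tower law, [Q(∛922, ω) : Q] = 3 · 2 = 6. (In fact Q(∛922, ω) is the splitting field of x^3 - 922 over Q.)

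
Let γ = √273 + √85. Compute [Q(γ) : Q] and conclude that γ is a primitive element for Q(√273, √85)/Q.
[Q(γ) : Q] = 4 (equivalently, Q(γ) = Q(√273, √85))

Obviously Q(γ) ⊆ Q(√273, √85), and [Q(√273, √85):Q] = 4 (since 273, 85 are distinct squarefree integers > 1 with 23205 not a perfect square). To show equality we compute the minimal polynomial of γ. From γ = √273 + √85: γ^2 = 273 + 2√(23205) + 85 = 358 + 2√(23205), so γ^2 - 358 = 2√(23205); squaring, (γ^2 - 358)^2 = 4·23205, i.e. γ^4 - 716γ^2 + 128164 - 92820 = 0, i.e. γ^4 - 716γ^2 + 35344 = 0. So γ is a root of x^4 - 716x^2 + 35344. This polynomial is irreducible over Q: it has no rational root (each ±√273 ± √85 is irrational), and any factorization into two quadratics over Q would force √(23205) ∈ Q (pairing opposite roots) or √273, √85 ∈ Q (other pairings), all impossible. Hence [Q(γ):Q] = 4 = [Q(√273, √85):Q], so Q(γ) = Q(√273, √85).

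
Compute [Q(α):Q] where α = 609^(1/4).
[Q(α):Q] = 4

α is a root of x^4 - 609. By Eisenstein's criterion at the prime p = 3 (which divides the constant term 609 but p^2 = 9 does not, since 609 is squarefree), x^4 - 609 is irreducible over Q. Hence [Q(α):Q] = 4.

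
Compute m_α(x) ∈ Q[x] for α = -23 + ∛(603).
m_α(x) = x^3 + 69x^2 + 1587x + 11564

Set β = α + 23 = ∛(603), so β^3 = 603. Then (α + 23)^3 - 603 = 0, i.e. α is a root of g(x) = (x + 23)^3 - 603 = x^3 + 69x^2 + 1587x + 11564. Since g(x) = h(x + 23) where h(x) = x^3 - 603, and h is irreducible over Q (because 603 is not a perfect cube, so h has no rational root, and a monic cubic with no rational root is irreducible), g is also irreducible (irreducibility is preserved under the substitution x → x + 23). Hence m_α(x) = x^3 + 69x^2 + 1587x + 11564.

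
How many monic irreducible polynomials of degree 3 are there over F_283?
There are 7554968 monic irreducible polynomials of degree 3 over F_283

Each element of F_{283^3} that lies in no proper subfield is a root of exactly one monic irreducible of degree 3 over F_283, and each such polynomial has 3 distinct roots in F_{283^3}. By Möbius inversion the count is N_283(3) = (1/3) Σ_{d|3} μ(3/d) · 283^d = (1/3)(μ(3)·283^1 + μ(1)·283^3) = 22664904/3 = 7554968.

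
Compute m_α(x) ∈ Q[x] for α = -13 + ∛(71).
m_α(x) = x^3 + 39x^2 + 507x + 2126

Set β = α + 13 = ∛(71), so β^3 = 71. Then (α + 13)^3 - 71 = 0, i.e. α is a root of g(x) = (x + 13)^3 - 71 = x^3 + 39x^2 + 507x + 2126. Since g(x) = h(x + 13) where h(x) = x^3 - 71, and h is irreducible over Q (because 71 is not a perfect cube, so h has no rational root, and a monic cubic with no rational root is irreducible), g is also irreducible (irreducibility is preserved under the substitution x → x + 13). Hence m_α(x) = x^3 + 39x^2 + 507x + 2126.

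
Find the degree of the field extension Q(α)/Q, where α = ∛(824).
[Q(α):Q] = 3

The minimal polynomial of α is x^3 - 824, irreducible over Q since 824 is not a perfect cube (so x^3 - 824 has no rational root). Hence [Q(α):Q] = deg(m_α) = 3.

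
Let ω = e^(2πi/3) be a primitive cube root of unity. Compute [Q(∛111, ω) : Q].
[Q(∛111, ω) : Q] = 6

[Q(∛111):Q] = 3 (min poly x^3 - 111, irreducible since 111 is not a perfect cube). [Q(ω):Q] = 2 (min poly x^2 + x + 1). Since Q(∛111) ⊂ R and ω ∉ R, we have ω ∉ Q(∛111), so x^2 + x + 1 remains irreducible over Q(∛111) and [Q(∛111, ω) : Q(∛111)] = 2. By the tower law, [Q(∛111, ω) : Q] = 3 · 2 = 6. (In fact Q(∛111, ω) is the splitting field of x^3 - 111 over Q.)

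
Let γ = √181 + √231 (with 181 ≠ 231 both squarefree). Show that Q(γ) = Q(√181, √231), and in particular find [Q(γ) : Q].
[Q(γ) : Q] = 4 (equivalently, Q(γ) = Q(√181, √231))

Obviously Q(γ) ⊆ Q(√181, √231), and [Q(√181, √231):Q] = 4 (since 181, 231 are distinct squarefree integers > 1 with 41811 not a perfect square). To show equality we compute the minimal polynomial of γ. From γ = √181 + √231: γ^2 = 181 + 2√(41811) + 231 = 412 + 2√(41811), so γ^2 - 412 = 2√(41811); squaring, (γ^2 - 412)^2 = 4·41811, i.e. γ^4 - 824γ^2 + 169744 - 167244 = 0, i.e. γ^4 - 824γ^2 + 2500 = 0. So γ is a root of x^4 - 824x^2 + 2500. This polynomial is irreducible over Q: it has no rational root (each ±√181 ± √231 is irrational), and any factorization into two quadratics over Q would force √(41811) ∈ Q (pairing opposite roots) or √181, √231 ∈ Q (other pairings), all impossible. Hence [Q(γ):Q] = 4 = [Q(√181, √231):Q], so Q(γ) = Q(√181, √231).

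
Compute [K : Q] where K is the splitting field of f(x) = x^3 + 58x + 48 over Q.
[K : Q] = 6

By the rational root test, any rational root of the monic integer polynomial f(x) = x^3 + 58x + 48 must be an integer dividing the constant term 48, i.e. one of ±{1, 2, 3, 4, 6, 8, 12, 16, 24, 48}. Evaluating: f(1) = 107, f(-1) = -11, f(2) = 172, f(-2) = -76, f(3) = 249, f(-3) = -153, f(4) = 344, f(-4) = -248, f(6) = 612, f(-6) = -516, f(8) = 1024, f(-8) = -928, f(12) = 2472, f(-12) = -2376, f(16) = 5072, f(-16) = -4976, f(24) = 15264, f(-24) = -15168, f(48) = 113424, f(-48) = -113328; none is 0, so f has no rational root and is therefore irreducible over Q (a cubic with no linear factor over a field is irreducible). For an irreducible cubic, the Galois group is A_3 or S_3 according as the discriminant disc(f) = -4a^3 - 27b^2 = -4·(58)^3 - 27·(48)^2 = -842656 is or is not a square in Q. Here disc(f) = -842656 is not a perfect square in Q, so the Galois group of f over Q is not contained in A_3 and must be all of S_3. The splitting field has degree |S_3| = 6 over Q, so [K : Q] = 6.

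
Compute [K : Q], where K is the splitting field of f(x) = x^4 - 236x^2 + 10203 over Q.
[K : Q] = 4

Solving the quadratic in x^2: x^2 = (236 ± √(236^2 - 4·10203))/2 = (236 ± √14884)/2 = (236 ± 122)/2, giving x^2 = 57 or x^2 = 179. So f(x) = (x^2 - 57)(x^2 - 179) and the roots of f are ±√57, ±√179. Hence the splitting field is K = Q(√57, √179). Since 57 and 179 are distinct squarefree integers > 1, their product 10203 is not a perfect square, so √179 ∉ Q(√57). By the tower law [K:Q] = [Q(√57,√179):Q(√57)] · [Q(√57):Q] = 2 · 2 = 4.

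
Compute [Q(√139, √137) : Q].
[Q(√139, √137) : Q] = 4

[Q(√139):Q] = 2 (min poly x^2 - 139, irreducible since 139 is squarefree > 1). For the top step, suppose √137 ∈ Q(√139), say √137 = c + d√139 with c, d ∈ Q. Squaring: 137 = c^2 + 139d^2 + 2cd√139. Since √139 ∉ Q this forces 2cd = 0. If d = 0 then √137 = c ∈ Q, contradicting 137 squarefree > 1. If c = 0 then 137 = 139d^2, so 139·137 = (139d)^2 is a perfect square in Q — but 139·137 = 19043 is not a perfect square (since 139 and 137 are distinct squarefree integers). Contradiction. Hence √137 ∉ Q(√139), so x^2 - 137 stays irreducible over Q(√139) and [Q(√139, √137) : Q(√139)] = 2. By the tower law, [Q(√139, √137) : Q] = 2 · 2 = 4.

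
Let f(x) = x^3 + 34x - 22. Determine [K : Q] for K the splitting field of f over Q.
[K : Q] = 6

By the rational root test, any rational root of the monic integer polynomial f(x) = x^3 + 34x - 22 must be an integer dividing the constant term -22, i.e. one of ±{1, 2, 11, 22}. Evaluating: f(1) = 13, f(-1) = -57, f(2) = 54, f(-2) = -98, f(11) = 1683, f(-11) = -1727, f(22) = 11374, f(-22) = -11418; none is 0, so f has no rational root and is therefore irreducible over Q (a cubic with no linear factor over a field is irreducible). For an irreducible cubic, the Galois group is A_3 or S_3 according as the discriminant disc(f) = -4a^3 - 27b^2 = -4·(34)^3 - 27·(-22)^2 = -170284 is or is not a square in Q. Here disc(f) = -170284 is not a perfect square in Q, so the Galois group of f over Q is not contained in A_3 and must be all of S_3. The splitting field has degree |S_3| = 6 over Q, so [K : Q] = 6.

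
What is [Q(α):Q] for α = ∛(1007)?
[Q(α):Q] = 3

The minimal polynomial of α is x^3 - 1007, irreducible over Q since 1007 is not a perfect cube (so x^3 - 1007 has no rational root). Hence [Q(α):Q] = deg(m_α) = 3.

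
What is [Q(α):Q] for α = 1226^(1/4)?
[Q(α):Q] = 4

α is a root of x^4 - 1226. By Eisenstein's criterion at the prime p = 2 (which divides the constant term 1226 but p^2 = 4 does not, since 1226 is squarefree), x^4 - 1226 is irreducible over Q. Hence [Q(α):Q] = 4.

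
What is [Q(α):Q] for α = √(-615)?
[Q(α):Q] = 2

[Q(α):Q] equals the degree of the minimal polynomial of α. Here α^2 = -615 and x^2 + 615 is irreducible (d = -615 is squarefree, ≠ 1, hence not a square), so deg(m_α) = 2. Thus [Q(α):Q] = 2.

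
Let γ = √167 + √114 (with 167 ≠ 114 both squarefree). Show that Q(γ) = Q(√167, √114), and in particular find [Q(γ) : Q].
[Q(γ) : Q] = 4 (equivalently, Q(γ) = Q(√167, √114))

Obviously Q(γ) ⊆ Q(√167, √114), and [Q(√167, √114):Q] = 4 (since 167, 114 are distinct squarefree integers > 1 with 19038 not a perfect square). To show equality we compute the minimal polynomial of γ. From γ = √167 + √114: γ^2 = 167 + 2√(19038) + 114 = 281 + 2√(19038), so γ^2 - 281 = 2√(19038); squaring, (γ^2 - 281)^2 = 4·19038, i.e. γ^4 - 562γ^2 + 78961 - 76152 = 0, i.e. γ^4 - 562γ^2 + 2809 = 0. So γ is a root of x^4 - 562x^2 + 2809. This polynomial is irreducible over Q: it has no rational root (each ±√167 ± √114 is irrational), and any factorization into two quadratics over Q would force √(19038) ∈ Q (pairing opposite roots) or √167, √114 ∈ Q (other pairings), all impossible. Hence [Q(γ):Q] = 4 = [Q(√167, √114):Q], so Q(γ) = Q(√167, √114).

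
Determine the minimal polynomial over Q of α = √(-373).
m_α(x) = x^2 + 373

α satisfies α^2 + 373 = 0, so x^2 + 373 annihilates α. Since d = -373 is squarefree and ≠ 1, it is not a perfect square in Q, so x^2 + 373 has no rational root and is therefore irreducible over Q (a degree-2 polynomial over a field is irreducible iff it has no root). Hence m_α(x) = x^2 + 373.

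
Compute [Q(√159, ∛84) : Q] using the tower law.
[Q(√159, ∛84) : Q] = 6

Let L = Q(√159, ∛84). Since Q(√159) ⊂ L and [Q(√159):Q] = 2, the tower law gives 2 | [L:Q]. Likewise Q(∛84) ⊂ L with [Q(∛84):Q] = 3 (because 84 is not a perfect cube), so 3 | [L:Q]. As gcd(2,3) = 1, [L:Q] is divisible by 6. Conversely L is generated over Q by √159 and ∛84, so [L:Q] ≤ 2·3 = 6. Therefore [Q(√159, ∛84) : Q] = 6.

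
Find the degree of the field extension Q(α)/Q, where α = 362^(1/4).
[Q(α):Q] = 4

α is a root of x^4 - 362. By Eisenstein's criterion at the prime p = 2 (which divides the constant term 362 but p^2 = 4 does not, since 362 is squarefree), x^4 - 362 is irreducible over Q. Hence [Q(α):Q] = 4.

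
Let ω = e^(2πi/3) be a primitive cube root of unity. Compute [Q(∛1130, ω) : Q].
[Q(∛1130, ω) : Q] = 6

[Q(∛1130):Q] = 3 (min poly x^3 - 1130, irreducible since 1130 is not a perfect cube). [Q(ω):Q] = 2 (min poly x^2 + x + 1). Since Q(∛1130) ⊂ R and ω ∉ R, we have ω ∉ Q(∛1130), so x^2 + x + 1 remains irreducible over Q(∛1130) and [Q(∛1130, ω) : Q(∛1130)] = 2. By the tower law, [Q(∛1130, ω) : Q] = 3 · 2 = 6. (In fact Q(∛1130, ω) is the splitting field of x^3 - 1130 over Q.)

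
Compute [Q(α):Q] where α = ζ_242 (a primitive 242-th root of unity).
[Q(α):Q] = 110

The minimal polynomial of ζ_242 over Q is the 242-th cyclotomic polynomial Φ_242(x), which is irreducible over Q and has degree φ(242) = 110. Hence [Q(α):Q] = φ(242) = 110.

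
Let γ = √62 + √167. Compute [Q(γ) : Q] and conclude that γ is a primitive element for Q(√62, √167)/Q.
[Q(γ) : Q] = 4 (equivalently, Q(γ) = Q(√62, √167))

Obviously Q(γ) ⊆ Q(√62, √167), and [Q(√62, √167):Q] = 4 (since 62, 167 are distinct squarefree integers > 1 with 10354 not a perfect square). To show equality we compute the minimal polynomial of γ. From γ = √62 + √167: γ^2 = 62 + 2√(10354) + 167 = 229 + 2√(10354), so γ^2 - 229 = 2√(10354); squaring, (γ^2 - 229)^2 = 4·10354, i.e. γ^4 - 458γ^2 + 52441 - 41416 = 0, i.e. γ^4 - 458γ^2 + 11025 = 0. So γ is a root of x^4 - 458x^2 + 11025. This polynomial is irreducible over Q: it has no rational root (each ±√62 ± √167 is irrational), and any factorization into two quadratics over Q would force √(10354) ∈ Q (pairing opposite roots) or √62, √167 ∈ Q (other pairings), all impossible. Hence [Q(γ):Q] = 4 = [Q(√62, √167):Q], so Q(γ) = Q(√62, √167).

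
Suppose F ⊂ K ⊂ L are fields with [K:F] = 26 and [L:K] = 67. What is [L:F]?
[L:F] = 1742

The tower law says that for any tower of field extensions F ⊂ K ⊂ L with finite degrees, [L:F] = [L:K] · [K:F]. Here this gives [L:F] = 67 · 26 = 1742.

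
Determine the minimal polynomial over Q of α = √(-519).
m_α(x) = x^2 + 519

α satisfies α^2 + 519 = 0, so x^2 + 519 annihilates α. Since d = -519 is squarefree and ≠ 1, it is not a perfect square in Q, so x^2 + 519 has no rational root and is therefore irreducible over Q (a degree-2 polynomial over a field is irreducible iff it has no root). Hence m_α(x) = x^2 + 519.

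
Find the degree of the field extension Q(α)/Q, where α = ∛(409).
[Q(α):Q] = 3

The minimal polynomial of α is x^3 - 409, irreducible over Q since 409 is not a perfect cube (so x^3 - 409 has no rational root). Hence [Q(α):Q] = deg(m_α) = 3.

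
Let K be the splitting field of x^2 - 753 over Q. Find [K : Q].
[K : Q] = 2

f(x) = x^2 - 753 factors as (x - √753)(x + √753). The splitting field is K = Q(√753). Since 753 is squarefree and > 1, it is not a perfect square, so x^2 - 753 is irreducible over Q and [Q(√753) : Q] = 2. Hence [K : Q] = 2.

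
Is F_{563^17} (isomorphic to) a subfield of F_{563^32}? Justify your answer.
No: F_{563^17} is not a subfield of F_{563^32}

F_{p^m} embeds in F_{p^n} iff m | n. Here 17 ∤ 32 (since 32 = 1·17 + 15 with remainder 15 ≠ 0), so F_{563^17} is not a subfield of F_{563^32}. Equivalently: if it were, the tower law would give 17 = [F_{563^17}:F_563] dividing [F_{563^32}:F_563] = 32, contradiction.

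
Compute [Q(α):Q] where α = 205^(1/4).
[Q(α):Q] = 4

α is a root of x^4 - 205. By Eisenstein's criterion at the prime p = 5 (which divides the constant term 205 but p^2 = 25 does not, since 205 is squarefree), x^4 - 205 is irreducible over Q. Hence [Q(α):Q] = 4.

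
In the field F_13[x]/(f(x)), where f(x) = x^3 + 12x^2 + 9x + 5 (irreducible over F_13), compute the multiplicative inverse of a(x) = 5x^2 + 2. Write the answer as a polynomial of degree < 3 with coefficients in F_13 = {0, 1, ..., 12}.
a(x)^(-1) ≡ 3x^2 + 6x + 9 (mod f(x))

Since f is irreducible over F_13, F_13[x]/(f) is a field and a(x) ≠ 0 has an inverse. Apply the extended Euclidean algorithm to f(x) and a(x) in F_13[x]: f(x) = (8x + 5)·a(x) + (6x + 8);  a(x) = (3x + 9)·(6x + 8) + (8). The last nonzero remainder is the constant 8 = gcd(f, a) in F_13. Back-substituting through the division chain expresses 8 = s(x)·a(x) + t(x)·f(x) with s(x) ≡ 11x^2 + 9x + 7 (mod f), so (11x^2 + 9x + 7)·a(x) ≡ 8 (mod f). Multiplying by 8^(-1) ≡ 5 in F_13 gives a(x)^(-1) ≡ 5·(11x^2 + 9x + 7) ≡ 3x^2 + 6x + 9 (mod f). Check: (5x^2 + 2)·(3x^2 + 6x + 9) = 2x^4 + 4x^3 + 12x^2 + 12x + 5 ≡ 1 (mod x^3 + 12x^2 + 9x + 5).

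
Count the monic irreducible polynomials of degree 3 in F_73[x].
There are 129648 monic irreducible polynomials of degree 3 over F_73

Each element of F_{73^3} that lies in no proper subfield is a root of exactly one monic irreducible of degree 3 over F_73, and each such polynomial has 3 distinct roots in F_{73^3}. By Möbius inversion the count is N_73(3) = (1/3) Σ_{d|3} μ(3/d) · 73^d = (1/3)(μ(3)·73^1 + μ(1)·73^3) = 388944/3 = 129648.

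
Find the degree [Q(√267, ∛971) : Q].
[Q(√267, ∛971) : Q] = 6

Let L = Q(√267, ∛971). Since Q(√267) ⊂ L and [Q(√267):Q] = 2, the tower law gives 2 | [L:Q]. Likewise Q(∛971) ⊂ L with [Q(∛971):Q] = 3 (because 971 is not a perfect cube), so 3 | [L:Q]. As gcd(2,3) = 1, [L:Q] is divisible by 6. Conversely L is generated over Q by √267 and ∛971, so [L:Q] ≤ 2·3 = 6. Therefore [Q(√267, ∛971) : Q] = 6.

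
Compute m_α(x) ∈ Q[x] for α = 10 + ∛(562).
m_α(x) = x^3 - 30x^2 + 300x - 1562

Set β = α - 10 = ∛(562), so β^3 = 562. Then (α - 10)^3 - 562 = 0, i.e. α is a root of g(x) = (x - 10)^3 - 562 = x^3 - 30x^2 + 300x - 1562. Since g(x) = h(x - 10) where h(x) = x^3 - 562, and h is irreducible over Q (because 562 is not a perfect cube, so h has no rational root, and a monic cubic with no rational root is irreducible), g is also irreducible (irreducibility is preserved under the substitution x → x - 10). Hence m_α(x) = x^3 - 30x^2 + 300x - 1562.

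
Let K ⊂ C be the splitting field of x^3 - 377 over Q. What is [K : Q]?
[K : Q] = 6

The roots of x^3 - 377 are ∛377, ω∛377, ω^2∛377 where ω = e^(2πi/3) is a primitive cube root of unity, so K = Q(∛377, ω). Now [Q(∛377):Q] = 3 (since 377 is not a perfect cube, x^3 - 377 is irreducible) and [Q(ω):Q] = 2. Both 2 and 3 divide [K:Q], and [K:Q] ≤ 3·2 = 6, so [K:Q] = 6. (Equivalently: Q(∛377) ⊂ R but ω ∉ R, so [K : Q(∛377)] = 2.)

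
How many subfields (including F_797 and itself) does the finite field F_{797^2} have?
F_{797^2} has 2 subfields

The subfields of F_{p^n} are exactly the fields F_{p^d} for d | n (each is the fixed field of the unique index-d subgroup of Gal(F_{p^n}/F_p) ≅ Z/nZ). The divisors of n = 2 are {1, 2}, giving 2 subfields: F_{797^1}, F_{797^2}.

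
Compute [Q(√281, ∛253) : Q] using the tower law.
[Q(√281, ∛253) : Q] = 6

Let L = Q(√281, ∛253). Since Q(√281) ⊂ L and [Q(√281):Q] = 2, the tower law gives 2 | [L:Q]. Likewise Q(∛253) ⊂ L with [Q(∛253):Q] = 3 (because 253 is not a perfect cube), so 3 | [L:Q]. As gcd(2,3) = 1, [L:Q] is divisible by 6. Conversely L is generated over Q by √281 and ∛253, so [L:Q] ≤ 2·3 = 6. Therefore [Q(√281, ∛253) : Q] = 6.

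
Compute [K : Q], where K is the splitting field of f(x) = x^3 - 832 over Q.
[K : Q] = 6

The roots of x^3 - 832 are ∛832, ω∛832, ω^2∛832 where ω = e^(2πi/3) is a primitive cube root of unity, so K = Q(∛832, ω). Now [Q(∛832):Q] = 3 (since 832 is not a perfect cube, x^3 - 832 is irreducible) and [Q(ω):Q] = 2. Both 2 and 3 divide [K:Q], and [K:Q] ≤ 3·2 = 6, so [K:Q] = 6. (Equivalently: Q(∛832) ⊂ R but ω ∉ R, so [K : Q(∛832)] = 2.)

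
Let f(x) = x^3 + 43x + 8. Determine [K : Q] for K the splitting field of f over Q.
[K : Q] = 6

By the rational root test, any rational root of the monic integer polynomial f(x) = x^3 + 43x + 8 must be an integer dividing the constant term 8, i.e. one of ±{1, 2, 4, 8}. Evaluating: f(1) = 52, f(-1) = -36, f(2) = 102, f(-2) = -86, f(4) = 244, f(-4) = -228, f(8) = 864, f(-8) = -848; none is 0, so f has no rational root and is therefore irreducible over Q (a cubic with no linear factor over a field is irreducible). For an irreducible cubic, the Galois group is A_3 or S_3 according as the discriminant disc(f) = -4a^3 - 27b^2 = -4·(43)^3 - 27·(8)^2 = -319756 is or is not a square in Q. Here disc(f) = -319756 is not a perfect square in Q, so the Galois group of f over Q is not contained in A_3 and must be all of S_3. The splitting field has degree |S_3| = 6 over Q, so [K : Q] = 6.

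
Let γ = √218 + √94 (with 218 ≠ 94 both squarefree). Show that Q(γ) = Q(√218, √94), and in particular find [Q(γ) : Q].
[Q(γ) : Q] = 4 (equivalently, Q(γ) = Q(√218, √94))

Obviously Q(γ) ⊆ Q(√218, √94), and [Q(√218, √94):Q] = 4 (since 218, 94 are distinct squarefree integers > 1 with 20492 not a perfect square). To show equality we compute the minimal polynomial of γ. From γ = √218 + √94: γ^2 = 218 + 2√(20492) + 94 = 312 + 2√(20492), so γ^2 - 312 = 2√(20492); squaring, (γ^2 - 312)^2 = 4·20492, i.e. γ^4 - 624γ^2 + 97344 - 81968 = 0, i.e. γ^4 - 624γ^2 + 15376 = 0. So γ is a root of x^4 - 624x^2 + 15376. This polynomial is irreducible over Q: it has no rational root (each ±√218 ± √94 is irrational), and any factorization into two quadratics over Q would force √(20492) ∈ Q (pairing opposite roots) or √218, √94 ∈ Q (other pairings), all impossible. Hence [Q(γ):Q] = 4 = [Q(√218, √94):Q], so Q(γ) = Q(√218, √94).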